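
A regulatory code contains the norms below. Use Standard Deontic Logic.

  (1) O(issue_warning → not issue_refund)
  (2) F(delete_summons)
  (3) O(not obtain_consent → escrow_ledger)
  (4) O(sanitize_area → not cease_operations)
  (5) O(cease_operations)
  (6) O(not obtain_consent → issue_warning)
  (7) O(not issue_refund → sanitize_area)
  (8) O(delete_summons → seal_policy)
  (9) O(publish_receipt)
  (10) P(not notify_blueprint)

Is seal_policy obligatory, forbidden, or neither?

Neither

Premise 8 is O(delete_summons → seal_policy), but O(delete_summons) is not derivable from the premises, so it does not yield O(seal_policy).
No premise or chain of K-axiom applications forces O(seal_policy), and none forces O(not seal_policy). So seal_policy is neither obligatory nor forbidden under these norms.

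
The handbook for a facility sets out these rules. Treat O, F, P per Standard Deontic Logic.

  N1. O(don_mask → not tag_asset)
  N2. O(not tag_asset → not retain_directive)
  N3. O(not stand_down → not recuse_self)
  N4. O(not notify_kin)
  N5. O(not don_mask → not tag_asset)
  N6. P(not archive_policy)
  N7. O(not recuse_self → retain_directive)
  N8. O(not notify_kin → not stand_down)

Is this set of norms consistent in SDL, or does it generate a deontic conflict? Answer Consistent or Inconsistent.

By case analysis on don_mask: premise 1 gives O(don_mask → not tag_asset) and premise 5 gives O(not don_mask → not tag_asset), so O(not tag_asset) either way.
Applying K to premise 2 (O(not tag_asset → not retain_directive)) and O(not tag_asset) yields O(not retain_directive).
Premise 7, O(not recuse_self → retain_directive), contraposes to O(not retain_directive → recuse_self); with O(not retain_directive) we get O(recuse_self).
Premise 3, O(not stand_down → not recuse_self), contraposes to O(recuse_self → stand_down); with O(recuse_self) we get O(stand_down).
Premise 8, O(not notify_kin → not stand_down), contraposes to O(stand_down → notify_kin); with O(stand_down) we get O(notify_kin).
Yet premise 4 states O(not notify_kin).
We now have both O(notify_kin) and O(not notify_kin) — notify_kin is simultaneously obligatory and forbidden, violating the D-axiom.

Inconsistent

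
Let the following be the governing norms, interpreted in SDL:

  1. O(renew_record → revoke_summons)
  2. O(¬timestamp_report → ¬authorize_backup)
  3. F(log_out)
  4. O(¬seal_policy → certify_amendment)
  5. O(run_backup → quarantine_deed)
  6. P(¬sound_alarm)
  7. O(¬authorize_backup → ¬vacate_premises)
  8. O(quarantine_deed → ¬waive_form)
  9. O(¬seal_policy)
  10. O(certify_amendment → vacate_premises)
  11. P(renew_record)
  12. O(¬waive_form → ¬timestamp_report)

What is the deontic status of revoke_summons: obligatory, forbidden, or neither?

Neither

Premise 1 is O(renew_record → revoke_summons), but O(renew_record) is not derivable from the premises (the permission P(renew_record) asserts only ¬O(¬renew_record), not O(renew_record)), so it does not yield O(revoke_summons).
No premise or chain of K-axiom applications forces O(revoke_summons), and none forces O(¬revoke_summons). So revoke_summons is neither obligatory nor forbidden under these norms.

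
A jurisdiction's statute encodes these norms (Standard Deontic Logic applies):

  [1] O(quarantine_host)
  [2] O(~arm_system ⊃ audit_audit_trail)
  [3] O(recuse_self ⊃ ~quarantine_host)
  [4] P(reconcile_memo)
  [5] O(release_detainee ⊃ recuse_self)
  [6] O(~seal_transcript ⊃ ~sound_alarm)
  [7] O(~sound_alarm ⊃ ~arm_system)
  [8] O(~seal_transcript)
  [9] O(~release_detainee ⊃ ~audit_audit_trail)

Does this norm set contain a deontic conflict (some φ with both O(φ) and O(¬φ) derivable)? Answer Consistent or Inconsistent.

Premise 1 gives O(quarantine_host).
Premise 3 is O(recuse_self ⊃ ~quarantine_host); contrapositively O(quarantine_host ⊃ ~recuse_self). Since O(quarantine_host) holds, K gives O(~recuse_self).
The contrapositive of premise 5 (O(release_detainee ⊃ recuse_self)) is O(~recuse_self ⊃ ~release_detainee), and O(~recuse_self) is already established, so O(~release_detainee).
From O(~release_detainee) and premise 9, O(~release_detainee ⊃ ~audit_audit_trail), we obtain O(~audit_audit_trail).
Premise 2 is O(~arm_system ⊃ audit_audit_trail); contrapositively O(~audit_audit_trail ⊃ arm_system). Since O(~audit_audit_trail) holds, K gives O(arm_system).
Premise 7, O(~sound_alarm ⊃ ~arm_system), contraposes to O(arm_system ⊃ sound_alarm); with O(arm_system) we get O(sound_alarm).
The contrapositive of premise 6 (O(~seal_transcript ⊃ ~sound_alarm)) is O(sound_alarm ⊃ seal_transcript), and O(sound_alarm) is already established, so O(seal_transcript).
However, premise 8 gives O(~seal_transcript).
We now have both O(seal_transcript) and O(~seal_transcript) — seal_transcript is simultaneously obligatory and forbidden, violating the D-axiom.

Inconsistent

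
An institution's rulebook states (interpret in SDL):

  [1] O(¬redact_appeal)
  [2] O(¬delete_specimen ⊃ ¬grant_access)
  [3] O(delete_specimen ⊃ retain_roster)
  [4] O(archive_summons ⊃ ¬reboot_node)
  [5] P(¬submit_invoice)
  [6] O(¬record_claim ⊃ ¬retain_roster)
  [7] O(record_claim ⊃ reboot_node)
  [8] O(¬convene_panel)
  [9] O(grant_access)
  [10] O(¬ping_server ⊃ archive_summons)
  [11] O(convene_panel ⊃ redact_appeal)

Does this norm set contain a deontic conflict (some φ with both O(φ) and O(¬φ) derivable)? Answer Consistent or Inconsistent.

Consistent

Premise 11 is O(convene_panel ⊃ redact_appeal), but O(convene_panel) is not derivable from the premises, so it does not yield O(redact_appeal).
So O(redact_appeal) is not derivable, and the apparent clash with O(¬redact_appeal) does not arise.
A world satisfying every obligation exists (e.g. archive_summons=false, convene_panel=false, delete_specimen=true, grant_access=true, ping_server=true, reboot_node=true, record_claim=true, redact_appeal=false, retain_roster=true, submit_invoice=false); no atom is both obligatory and forbidden, so the set is consistent.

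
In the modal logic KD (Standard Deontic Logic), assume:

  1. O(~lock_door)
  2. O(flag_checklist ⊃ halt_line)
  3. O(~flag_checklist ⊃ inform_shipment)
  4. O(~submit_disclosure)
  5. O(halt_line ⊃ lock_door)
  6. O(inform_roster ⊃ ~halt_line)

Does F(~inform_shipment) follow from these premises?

Premise 1 gives O(~lock_door).
Premise 5, O(halt_line ⊃ lock_door), contraposes to O(~lock_door ⊃ ~halt_line); with O(~lock_door) we get O(~halt_line).
Premise 2, O(flag_checklist ⊃ halt_line), contraposes to O(~halt_line ⊃ ~flag_checklist); with O(~halt_line) we get O(~flag_checklist).
Premise 3 is O(~flag_checklist ⊃ inform_shipment); since O(~flag_checklist), deontic closure gives O(inform_shipment).
Premises 4, 6 do not contribute to this derivation.
So O(inform_shipment) holds, i.e. F(~inform_shipment). The claim follows.

Yes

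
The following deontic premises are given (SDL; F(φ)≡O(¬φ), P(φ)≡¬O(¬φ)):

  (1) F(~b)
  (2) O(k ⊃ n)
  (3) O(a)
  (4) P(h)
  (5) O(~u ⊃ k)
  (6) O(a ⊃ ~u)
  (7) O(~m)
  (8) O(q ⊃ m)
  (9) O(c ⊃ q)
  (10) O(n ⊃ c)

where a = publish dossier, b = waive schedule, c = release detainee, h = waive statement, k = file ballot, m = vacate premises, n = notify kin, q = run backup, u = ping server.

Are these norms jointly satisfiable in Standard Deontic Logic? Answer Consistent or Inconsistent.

From premise 7 we have O(~m).
The contrapositive of premise 8 (O(q ⊃ m)) is O(~m ⊃ ~q), and O(~m) is already established, so O(~q).
The contrapositive of premise 9 (O(c ⊃ q)) is O(~q ⊃ ~c), and O(~q) is already established, so O(~c).
The contrapositive of premise 10 (O(n ⊃ c)) is O(~c ⊃ ~n), and O(~c) is already established, so O(~n).
Premise 2, O(k ⊃ n), contraposes to O(~n ⊃ ~k); with O(~n) we get O(~k).
Premise 5, O(~u ⊃ k), contraposes to O(~k ⊃ u); with O(~k) we get O(u).
Premise 6 is O(a ⊃ ~u); contrapositively O(u ⊃ ~a). Since O(u) holds, K gives O(~a).
However, premise 3 gives O(a).
We now have both O(~a) and O(a) — a is simultaneously obligatory and forbidden, violating the D-axiom.

Inconsistent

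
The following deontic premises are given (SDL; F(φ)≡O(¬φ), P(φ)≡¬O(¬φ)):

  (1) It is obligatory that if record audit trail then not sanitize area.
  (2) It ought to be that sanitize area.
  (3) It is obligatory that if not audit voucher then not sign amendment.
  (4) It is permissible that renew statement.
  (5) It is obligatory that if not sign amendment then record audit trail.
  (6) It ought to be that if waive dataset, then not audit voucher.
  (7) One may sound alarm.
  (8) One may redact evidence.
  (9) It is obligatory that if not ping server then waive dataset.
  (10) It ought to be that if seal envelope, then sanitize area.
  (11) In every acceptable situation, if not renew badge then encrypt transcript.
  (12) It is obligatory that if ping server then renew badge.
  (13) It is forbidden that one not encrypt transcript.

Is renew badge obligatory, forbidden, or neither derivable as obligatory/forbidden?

Obligatory

Premise 2 gives O(sanitize_area).
Premise 1, O(record_audit_trail → ¬sanitize_area), contraposes to O(sanitize_area → ¬record_audit_trail); with O(sanitize_area) we get O(¬record_audit_trail).
The contrapositive of premise 5 (O(¬sign_amendment → record_audit_trail)) is O(¬record_audit_trail → sign_amendment), and O(¬record_audit_trail) is already established, so O(sign_amendment).
Premise 3 is O(¬audit_voucher → ¬sign_amendment); contrapositively O(sign_amendment → audit_voucher). Since O(sign_amendment) holds, K gives O(audit_voucher).
Premise 6, O(waive_dataset → ¬audit_voucher), contraposes to O(audit_voucher → ¬waive_dataset); with O(audit_voucher) we get O(¬waive_dataset).
Premise 9 is O(¬ping_server → waive_dataset); contrapositively O(¬waive_dataset → ping_server). Since O(¬waive_dataset) holds, K gives O(ping_server).
Premise 12 is O(ping_server → renew_badge); since O(ping_server), deontic closure gives O(renew_badge).
Premises 4, 7, 8, 10, 11, 13 do not contribute to this derivation.
Hence renew_badge is obligatory.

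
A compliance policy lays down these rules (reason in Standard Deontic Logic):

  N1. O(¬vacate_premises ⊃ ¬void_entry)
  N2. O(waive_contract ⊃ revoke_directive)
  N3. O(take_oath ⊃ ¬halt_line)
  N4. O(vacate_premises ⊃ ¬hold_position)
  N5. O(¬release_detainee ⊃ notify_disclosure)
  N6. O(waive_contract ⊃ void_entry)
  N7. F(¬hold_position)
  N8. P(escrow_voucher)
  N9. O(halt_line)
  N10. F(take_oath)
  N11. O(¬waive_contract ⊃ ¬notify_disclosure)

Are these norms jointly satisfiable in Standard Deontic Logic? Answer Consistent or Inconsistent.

Premise 3 is O(take_oath ⊃ ¬halt_line), but O(take_oath) is not derivable from the premises, so it does not yield O(¬halt_line).
So O(¬halt_line) is not derivable, and the apparent clash with O(halt_line) does not arise.
A world satisfying every obligation exists (e.g. escrow_voucher=false, halt_line=true, hold_position=true, notify_disclosure=false, release_detainee=true, revoke_directive=false, take_oath=false, vacate_premises=false, void_entry=false, waive_contract=false); no atom is both obligatory and forbidden, so the set is consistent.

Consistent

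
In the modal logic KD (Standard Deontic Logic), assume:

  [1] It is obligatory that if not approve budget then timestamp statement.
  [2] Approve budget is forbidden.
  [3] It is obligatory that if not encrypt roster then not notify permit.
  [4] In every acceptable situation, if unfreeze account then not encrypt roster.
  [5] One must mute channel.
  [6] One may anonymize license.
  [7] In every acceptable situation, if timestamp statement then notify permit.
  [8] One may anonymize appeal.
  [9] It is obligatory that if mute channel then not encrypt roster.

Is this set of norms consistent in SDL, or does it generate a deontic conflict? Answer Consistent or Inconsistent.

Inconsistent

From premise 5 we have O(mute_channel).
With premise 9, O(mute_channel → ¬encrypt_roster), the K-axiom yields O(¬encrypt_roster).
With premise 3, O(¬encrypt_roster → ¬notify_permit), the K-axiom yields O(¬notify_permit).
Premise 7 is O(timestamp_statement → notify_permit); contrapositively O(¬notify_permit → ¬timestamp_statement). Since O(¬notify_permit) holds, K gives O(¬timestamp_statement).
The contrapositive of premise 1 (O(¬approve_budget → timestamp_statement)) is O(¬timestamp_statement → approve_budget), and O(¬timestamp_statement) is already established, so O(approve_budget).
However, F(approve_budget) at premise 2 amounts to O(¬approve_budget).
We now have both O(approve_budget) and O(¬approve_budget) — approve_budget is simultaneously obligatory and forbidden, violating the D-axiom.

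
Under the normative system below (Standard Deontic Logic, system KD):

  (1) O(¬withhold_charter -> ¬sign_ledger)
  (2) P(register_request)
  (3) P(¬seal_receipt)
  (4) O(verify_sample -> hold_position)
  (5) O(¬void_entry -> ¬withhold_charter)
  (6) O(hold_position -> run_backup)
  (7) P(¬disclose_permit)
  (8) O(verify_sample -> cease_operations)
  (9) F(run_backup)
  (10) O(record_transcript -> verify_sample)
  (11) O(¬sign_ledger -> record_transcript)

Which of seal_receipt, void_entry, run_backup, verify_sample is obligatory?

void_entry

Premise 9, F(run_backup), is equivalent to O(¬run_backup).
Premise 6 is O(hold_position -> run_backup); contrapositively O(¬run_backup -> ¬hold_position). Since O(¬run_backup) holds, K gives O(¬hold_position).
The contrapositive of premise 4 (O(verify_sample -> hold_position)) is O(¬hold_position -> ¬verify_sample), and O(¬hold_position) is already established, so O(¬verify_sample).
Premise 10, O(record_transcript -> verify_sample), contraposes to O(¬verify_sample -> ¬record_transcript); with O(¬verify_sample) we get O(¬record_transcript).
The contrapositive of premise 11 (O(¬sign_ledger -> record_transcript)) is O(¬record_transcript -> sign_ledger), and O(¬record_transcript) is already established, so O(sign_ledger).
The contrapositive of premise 1 (O(¬withhold_charter -> ¬sign_ledger)) is O(sign_ledger -> withhold_charter), and O(sign_ledger) is already established, so O(withhold_charter).
The contrapositive of premise 5 (O(¬void_entry -> ¬withhold_charter)) is O(withhold_charter -> void_entry), and O(withhold_charter) is already established, so O(void_entry).
So O(void_entry) holds — void_entry is obligatory. None of the other listed options is made obligatory by any chain of premises.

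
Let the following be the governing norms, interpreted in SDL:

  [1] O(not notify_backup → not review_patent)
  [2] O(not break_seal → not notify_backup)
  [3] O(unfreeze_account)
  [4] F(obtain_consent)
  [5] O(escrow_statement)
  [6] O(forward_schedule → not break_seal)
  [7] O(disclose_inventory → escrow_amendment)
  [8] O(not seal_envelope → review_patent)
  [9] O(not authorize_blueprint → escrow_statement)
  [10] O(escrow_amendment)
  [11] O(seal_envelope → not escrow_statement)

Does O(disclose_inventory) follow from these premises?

Premise 7 is O(disclose_inventory → escrow_amendment); even if O(escrow_amendment) held, inferring O(disclose_inventory) would be affirming the consequent — invalid.
No other premise forces O(disclose_inventory). An ideal world satisfying every premise can still have disclose_inventory false, so O(disclose_inventory) is not derivable.

No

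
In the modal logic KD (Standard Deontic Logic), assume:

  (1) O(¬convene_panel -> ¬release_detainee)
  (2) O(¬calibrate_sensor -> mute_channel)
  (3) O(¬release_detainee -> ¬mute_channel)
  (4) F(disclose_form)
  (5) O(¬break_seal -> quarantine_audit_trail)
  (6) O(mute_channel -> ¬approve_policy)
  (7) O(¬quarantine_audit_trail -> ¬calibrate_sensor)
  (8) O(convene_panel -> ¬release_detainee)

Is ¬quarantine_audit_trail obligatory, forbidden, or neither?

Forbidden

By case analysis on convene_panel: premise 8 gives O(convene_panel -> ¬release_detainee) and premise 1 gives O(¬convene_panel -> ¬release_detainee), so O(¬release_detainee) either way.
From O(¬release_detainee) and premise 3, O(¬release_detainee -> ¬mute_channel), we obtain O(¬mute_channel).
Premise 2 is O(¬calibrate_sensor -> mute_channel); contrapositively O(¬mute_channel -> calibrate_sensor). Since O(¬mute_channel) holds, K gives O(calibrate_sensor).
The contrapositive of premise 7 (O(¬quarantine_audit_trail -> ¬calibrate_sensor)) is O(calibrate_sensor -> quarantine_audit_trail), and O(calibrate_sensor) is already established, so O(quarantine_audit_trail).
Premises 4, 5, 6 do not contribute to this derivation.
Thus O(quarantine_audit_trail), which is F(¬quarantine_audit_trail): ¬quarantine_audit_trail is forbidden.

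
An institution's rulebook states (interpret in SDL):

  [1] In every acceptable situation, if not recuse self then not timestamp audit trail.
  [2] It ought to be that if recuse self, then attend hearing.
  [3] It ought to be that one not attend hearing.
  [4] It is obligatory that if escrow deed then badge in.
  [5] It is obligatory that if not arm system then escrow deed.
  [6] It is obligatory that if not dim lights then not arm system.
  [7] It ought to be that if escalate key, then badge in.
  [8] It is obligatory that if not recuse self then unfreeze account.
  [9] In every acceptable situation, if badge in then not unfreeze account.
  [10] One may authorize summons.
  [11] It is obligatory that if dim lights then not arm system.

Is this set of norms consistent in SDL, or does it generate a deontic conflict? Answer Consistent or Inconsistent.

Inconsistent

By case analysis on ¬dim_lights: premise 6 gives O(¬dim_lights → ¬arm_system) and premise 11 gives O(dim_lights → ¬arm_system), so O(¬arm_system) either way.
Applying K to premise 5 (O(¬arm_system → escrow_deed)) and O(¬arm_system) yields O(escrow_deed).
With premise 4, O(escrow_deed → badge_in), the K-axiom yields O(badge_in).
Applying K to premise 9 (O(badge_in → ¬unfreeze_account)) and O(badge_in) yields O(¬unfreeze_account).
Premise 8, O(¬recuse_self → unfreeze_account), contraposes to O(¬unfreeze_account → recuse_self); with O(¬unfreeze_account) we get O(recuse_self).
Premise 2 is O(recuse_self → attend_hearing); since O(recuse_self), deontic closure gives O(attend_hearing).
But premise 3 directly asserts O(¬attend_hearing).
We now have both O(attend_hearing) and O(¬attend_hearing) — attend_hearing is simultaneously obligatory and forbidden, violating the D-axiom.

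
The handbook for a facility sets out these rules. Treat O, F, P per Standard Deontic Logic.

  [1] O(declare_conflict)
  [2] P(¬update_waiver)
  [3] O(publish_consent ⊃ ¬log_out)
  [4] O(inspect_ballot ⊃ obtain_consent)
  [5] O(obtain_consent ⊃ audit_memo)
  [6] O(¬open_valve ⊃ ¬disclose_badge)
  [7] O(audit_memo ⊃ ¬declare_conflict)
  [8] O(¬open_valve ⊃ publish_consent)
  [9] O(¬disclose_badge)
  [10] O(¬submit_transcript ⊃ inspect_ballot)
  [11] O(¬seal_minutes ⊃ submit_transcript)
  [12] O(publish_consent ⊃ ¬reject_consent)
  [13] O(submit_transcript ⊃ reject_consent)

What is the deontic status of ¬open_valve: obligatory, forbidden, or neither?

Forbidden

From premise 1 we have O(declare_conflict).
Premise 7, O(audit_memo ⊃ ¬declare_conflict), contraposes to O(declare_conflict ⊃ ¬audit_memo); with O(declare_conflict) we get O(¬audit_memo).
The contrapositive of premise 5 (O(obtain_consent ⊃ audit_memo)) is O(¬audit_memo ⊃ ¬obtain_consent), and O(¬audit_memo) is already established, so O(¬obtain_consent).
The contrapositive of premise 4 (O(inspect_ballot ⊃ obtain_consent)) is O(¬obtain_consent ⊃ ¬inspect_ballot), and O(¬obtain_consent) is already established, so O(¬inspect_ballot).
Premise 10, O(¬submit_transcript ⊃ inspect_ballot), contraposes to O(¬inspect_ballot ⊃ submit_transcript); with O(¬inspect_ballot) we get O(submit_transcript).
From O(submit_transcript) and premise 13, O(submit_transcript ⊃ reject_consent), we obtain O(reject_consent).
Premise 12 is O(publish_consent ⊃ ¬reject_consent); contrapositively O(reject_consent ⊃ ¬publish_consent). Since O(reject_consent) holds, K gives O(¬publish_consent).
Premise 8 is O(¬open_valve ⊃ publish_consent); contrapositively O(¬publish_consent ⊃ open_valve). Since O(¬publish_consent) holds, K gives O(open_valve).
Premises 2, 3, 6, 9, 11 do not contribute to this derivation.
Thus O(open_valve), which is F(¬open_valve): ¬open_valve is forbidden.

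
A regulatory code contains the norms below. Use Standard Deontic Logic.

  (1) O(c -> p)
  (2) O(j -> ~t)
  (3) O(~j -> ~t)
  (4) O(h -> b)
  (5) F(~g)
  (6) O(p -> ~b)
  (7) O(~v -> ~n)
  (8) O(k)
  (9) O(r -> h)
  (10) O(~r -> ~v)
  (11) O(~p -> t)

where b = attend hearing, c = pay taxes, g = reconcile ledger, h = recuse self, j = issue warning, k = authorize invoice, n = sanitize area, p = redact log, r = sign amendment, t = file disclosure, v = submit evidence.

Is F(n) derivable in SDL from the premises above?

Premises 2 and 3 are O(j -> ~t) and O(~j -> ~t); every ideal world satisfies j or ~j, so in either case ~t holds — hence O(~t).
Premise 11 is O(~p -> t); contrapositively O(~t -> p). Since O(~t) holds, K gives O(p).
Premise 6 is O(p -> ~b); since O(p), deontic closure gives O(~b).
Premise 4 is O(h -> b); contrapositively O(~b -> ~h). Since O(~b) holds, K gives O(~h).
Premise 9 is O(r -> h); contrapositively O(~h -> ~r). Since O(~h) holds, K gives O(~r).
With premise 10, O(~r -> ~v), the K-axiom yields O(~v).
Premise 7 is O(~v -> ~n); since O(~v), deontic closure gives O(~n).
Premises 1, 5, 8 do not contribute to this derivation.
So O(~n) holds, i.e. F(n). The claim follows.

Yes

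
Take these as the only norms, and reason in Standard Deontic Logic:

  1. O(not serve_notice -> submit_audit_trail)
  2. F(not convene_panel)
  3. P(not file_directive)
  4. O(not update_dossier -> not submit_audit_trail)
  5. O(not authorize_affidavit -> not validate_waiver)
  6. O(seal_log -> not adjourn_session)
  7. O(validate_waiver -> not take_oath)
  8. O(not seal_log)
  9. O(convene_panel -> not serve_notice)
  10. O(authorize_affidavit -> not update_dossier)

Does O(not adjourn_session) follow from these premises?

No

Premise 6 is O(seal_log -> not adjourn_session), but O(seal_log) is not derivable from the premises, so it does not yield O(not adjourn_session).
No other premise forces O(not adjourn_session). An ideal world satisfying every premise can still have not adjourn_session false, so O(not adjourn_session) is not derivable.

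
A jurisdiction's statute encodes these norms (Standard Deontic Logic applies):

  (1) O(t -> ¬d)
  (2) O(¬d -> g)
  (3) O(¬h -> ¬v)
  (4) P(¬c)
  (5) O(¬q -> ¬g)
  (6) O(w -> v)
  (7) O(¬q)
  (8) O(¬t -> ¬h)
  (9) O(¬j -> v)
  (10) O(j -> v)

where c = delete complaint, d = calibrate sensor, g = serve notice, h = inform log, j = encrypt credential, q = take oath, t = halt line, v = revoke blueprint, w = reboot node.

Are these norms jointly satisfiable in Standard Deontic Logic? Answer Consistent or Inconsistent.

Premises 10 and 9 are O(j -> v) and O(¬j -> v); every ideal world satisfies j or ¬j, so in either case v holds — hence O(v).
Premise 3 is O(¬h -> ¬v); contrapositively O(v -> h). Since O(v) holds, K gives O(h).
Premise 8, O(¬t -> ¬h), contraposes to O(h -> t); with O(h) we get O(t).
From O(t) and premise 1, O(t -> ¬d), we obtain O(¬d).
Premise 2 is O(¬d -> g); since O(¬d), deontic closure gives O(g).
Premise 5, O(¬q -> ¬g), contraposes to O(g -> q); with O(g) we get O(q).
However, premise 7 gives O(¬q).
We now have both O(q) and O(¬q) — q is simultaneously obligatory and forbidden, violating the D-axiom.

Inconsistent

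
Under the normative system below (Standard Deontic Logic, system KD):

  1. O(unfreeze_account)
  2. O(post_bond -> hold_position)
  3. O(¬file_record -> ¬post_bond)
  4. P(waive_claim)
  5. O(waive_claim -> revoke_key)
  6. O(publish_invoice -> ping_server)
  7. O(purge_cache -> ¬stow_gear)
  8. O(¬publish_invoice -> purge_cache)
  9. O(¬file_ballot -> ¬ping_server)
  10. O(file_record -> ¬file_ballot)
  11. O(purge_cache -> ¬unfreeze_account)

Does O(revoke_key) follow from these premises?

Premise 5 is O(waive_claim -> revoke_key), but O(waive_claim) is not derivable from the premises (the permission P(waive_claim) asserts only ¬O(¬waive_claim), not O(waive_claim)), so it does not yield O(revoke_key).
No other premise forces O(revoke_key). An ideal world satisfying every premise can still have revoke_key false, so O(revoke_key) is not derivable.

No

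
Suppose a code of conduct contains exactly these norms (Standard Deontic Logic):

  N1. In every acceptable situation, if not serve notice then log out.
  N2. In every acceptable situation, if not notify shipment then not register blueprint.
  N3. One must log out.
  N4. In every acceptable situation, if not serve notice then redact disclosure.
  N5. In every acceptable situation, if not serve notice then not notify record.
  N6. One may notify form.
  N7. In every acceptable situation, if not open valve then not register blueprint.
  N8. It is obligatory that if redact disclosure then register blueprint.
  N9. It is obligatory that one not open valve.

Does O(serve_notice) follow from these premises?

From premise 9 we have O(¬open_valve).
Premise 7 is O(¬open_valve → ¬register_blueprint); since O(¬open_valve), deontic closure gives O(¬register_blueprint).
The contrapositive of premise 8 (O(redact_disclosure → register_blueprint)) is O(¬register_blueprint → ¬redact_disclosure), and O(¬register_blueprint) is already established, so O(¬redact_disclosure).
The contrapositive of premise 4 (O(¬serve_notice → redact_disclosure)) is O(¬redact_disclosure → serve_notice), and O(¬redact_disclosure) is already established, so O(serve_notice).
Premises 1, 2, 3, 5, 6 do not contribute to this derivation.
So O(serve_notice) follows.

Yes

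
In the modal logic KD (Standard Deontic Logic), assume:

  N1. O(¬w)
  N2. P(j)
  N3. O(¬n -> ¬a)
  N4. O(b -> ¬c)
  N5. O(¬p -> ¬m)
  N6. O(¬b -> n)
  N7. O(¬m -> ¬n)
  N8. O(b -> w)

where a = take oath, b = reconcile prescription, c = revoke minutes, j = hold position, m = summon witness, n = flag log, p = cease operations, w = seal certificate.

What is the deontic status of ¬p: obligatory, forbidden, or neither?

Forbidden

Premise 1 states O(¬w) outright.
Premise 8, O(b -> w), contraposes to O(¬w -> ¬b); with O(¬w) we get O(¬b).
From O(¬b) and premise 6, O(¬b -> n), we obtain O(n).
The contrapositive of premise 7 (O(¬m -> ¬n)) is O(n -> m), and O(n) is already established, so O(m).
The contrapositive of premise 5 (O(¬p -> ¬m)) is O(m -> p), and O(m) is already established, so O(p).
Premises 2, 3, 4 do not contribute to this derivation.
Thus O(p), which is F(¬p): ¬p is forbidden.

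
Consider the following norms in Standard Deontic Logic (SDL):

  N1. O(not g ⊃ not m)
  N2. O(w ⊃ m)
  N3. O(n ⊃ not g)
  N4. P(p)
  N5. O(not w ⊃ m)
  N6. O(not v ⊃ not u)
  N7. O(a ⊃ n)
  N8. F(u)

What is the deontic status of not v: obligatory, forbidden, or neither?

Premise 6 is O(not v ⊃ not u); even if O(not u) held, inferring O(not v) would be affirming the consequent — invalid.
No premise or chain of K-axiom applications forces O(not v), and none forces O(v). So not v is neither obligatory nor forbidden under these norms.

Neither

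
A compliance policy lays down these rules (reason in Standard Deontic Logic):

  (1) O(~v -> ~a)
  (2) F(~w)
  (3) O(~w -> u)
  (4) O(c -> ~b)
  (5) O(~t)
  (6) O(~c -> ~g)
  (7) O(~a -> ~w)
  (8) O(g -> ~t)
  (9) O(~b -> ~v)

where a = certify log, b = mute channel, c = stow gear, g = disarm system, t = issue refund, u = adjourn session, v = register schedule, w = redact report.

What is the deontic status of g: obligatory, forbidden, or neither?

Premise 2, F(~w), is equivalent to O(w).
Premise 7 is O(~a -> ~w); contrapositively O(w -> a). Since O(w) holds, K gives O(a).
Premise 1, O(~v -> ~a), contraposes to O(a -> v); with O(a) we get O(v).
Premise 9 is O(~b -> ~v); contrapositively O(v -> b). Since O(v) holds, K gives O(b).
Premise 4, O(c -> ~b), contraposes to O(b -> ~c); with O(b) we get O(~c).
From O(~c) and premise 6, O(~c -> ~g), we obtain O(~g).
Premises 3, 5, 8 do not contribute to this derivation.
Thus O(~g), which is F(g): g is forbidden.

Forbidden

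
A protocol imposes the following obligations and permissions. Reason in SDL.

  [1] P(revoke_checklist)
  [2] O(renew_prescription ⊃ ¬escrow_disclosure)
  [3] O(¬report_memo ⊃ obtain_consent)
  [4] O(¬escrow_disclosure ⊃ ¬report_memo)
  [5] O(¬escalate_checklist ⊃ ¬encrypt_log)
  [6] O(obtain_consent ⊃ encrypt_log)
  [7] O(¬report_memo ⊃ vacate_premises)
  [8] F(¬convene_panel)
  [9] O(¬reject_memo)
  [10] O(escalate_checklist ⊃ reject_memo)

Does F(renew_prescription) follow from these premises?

Yes

From premise 9 we have O(¬reject_memo).
Premise 10 is O(escalate_checklist ⊃ reject_memo); contrapositively O(¬reject_memo ⊃ ¬escalate_checklist). Since O(¬reject_memo) holds, K gives O(¬escalate_checklist).
Premise 5 is O(¬escalate_checklist ⊃ ¬encrypt_log); since O(¬escalate_checklist), deontic closure gives O(¬encrypt_log).
Premise 6, O(obtain_consent ⊃ encrypt_log), contraposes to O(¬encrypt_log ⊃ ¬obtain_consent); with O(¬encrypt_log) we get O(¬obtain_consent).
Premise 3 is O(¬report_memo ⊃ obtain_consent); contrapositively O(¬obtain_consent ⊃ report_memo). Since O(¬obtain_consent) holds, K gives O(report_memo).
Premise 4, O(¬escrow_disclosure ⊃ ¬report_memo), contraposes to O(report_memo ⊃ escrow_disclosure); with O(report_memo) we get O(escrow_disclosure).
Premise 2 is O(renew_prescription ⊃ ¬escrow_disclosure); contrapositively O(escrow_disclosure ⊃ ¬renew_prescription). Since O(escrow_disclosure) holds, K gives O(¬renew_prescription).
Premises 1, 7, 8 do not contribute to this derivation.
So O(¬renew_prescription) holds, i.e. F(renew_prescription). The claim follows.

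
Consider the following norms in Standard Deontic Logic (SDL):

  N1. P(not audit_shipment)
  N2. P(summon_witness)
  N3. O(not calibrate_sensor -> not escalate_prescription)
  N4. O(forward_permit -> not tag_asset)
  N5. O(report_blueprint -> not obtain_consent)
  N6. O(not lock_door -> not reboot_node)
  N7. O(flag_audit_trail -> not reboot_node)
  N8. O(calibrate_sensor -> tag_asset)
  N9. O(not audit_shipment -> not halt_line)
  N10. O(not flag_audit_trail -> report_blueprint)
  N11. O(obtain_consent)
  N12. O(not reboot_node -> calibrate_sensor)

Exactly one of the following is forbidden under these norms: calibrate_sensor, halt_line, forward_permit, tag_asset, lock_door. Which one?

Premise 11 states O(obtain_consent) outright.
Premise 5 is O(report_blueprint -> not obtain_consent); contrapositively O(obtain_consent -> not report_blueprint). Since O(obtain_consent) holds, K gives O(not report_blueprint).
The contrapositive of premise 10 (O(not flag_audit_trail -> report_blueprint)) is O(not report_blueprint -> flag_audit_trail), and O(not report_blueprint) is already established, so O(flag_audit_trail).
From O(flag_audit_trail) and premise 7, O(flag_audit_trail -> not reboot_node), we obtain O(not reboot_node).
With premise 12, O(not reboot_node -> calibrate_sensor), the K-axiom yields O(calibrate_sensor).
Applying K to premise 8 (O(calibrate_sensor -> tag_asset)) and O(calibrate_sensor) yields O(tag_asset).
The contrapositive of premise 4 (O(forward_permit -> not tag_asset)) is O(tag_asset -> not forward_permit), and O(tag_asset) is already established, so O(not forward_permit).
So O(not forward_permit) holds, i.e. forward_permit is forbidden. None of the other listed options is forbidden under the premises.

forward_permit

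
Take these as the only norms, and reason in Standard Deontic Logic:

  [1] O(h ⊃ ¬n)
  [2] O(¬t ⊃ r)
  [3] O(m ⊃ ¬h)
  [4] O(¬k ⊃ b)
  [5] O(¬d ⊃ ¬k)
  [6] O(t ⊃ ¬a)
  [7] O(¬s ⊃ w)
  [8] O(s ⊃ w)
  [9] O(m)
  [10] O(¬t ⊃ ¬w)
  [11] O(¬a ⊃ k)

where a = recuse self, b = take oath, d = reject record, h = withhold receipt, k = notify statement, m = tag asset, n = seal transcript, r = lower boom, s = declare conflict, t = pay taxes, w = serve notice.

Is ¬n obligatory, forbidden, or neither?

Neither

Premise 1 is O(h ⊃ ¬n), but O(h) is not derivable from the premises, so it does not yield O(¬n).
No premise or chain of K-axiom applications forces O(¬n), and none forces O(n). So ¬n is neither obligatory nor forbidden under these norms.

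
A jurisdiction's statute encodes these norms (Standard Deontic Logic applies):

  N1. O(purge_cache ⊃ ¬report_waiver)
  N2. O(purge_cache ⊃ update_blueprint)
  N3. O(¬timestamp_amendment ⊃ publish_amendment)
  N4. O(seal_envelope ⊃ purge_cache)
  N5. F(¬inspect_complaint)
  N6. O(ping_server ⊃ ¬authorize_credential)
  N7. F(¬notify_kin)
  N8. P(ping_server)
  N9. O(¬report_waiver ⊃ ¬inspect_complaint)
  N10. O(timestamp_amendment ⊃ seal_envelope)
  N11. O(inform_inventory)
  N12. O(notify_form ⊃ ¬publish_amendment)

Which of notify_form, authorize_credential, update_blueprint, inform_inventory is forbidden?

notify_form

Premise 5, F(¬inspect_complaint), is equivalent to O(inspect_complaint).
Premise 9, O(¬report_waiver ⊃ ¬inspect_complaint), contraposes to O(inspect_complaint ⊃ report_waiver); with O(inspect_complaint) we get O(report_waiver).
Premise 1, O(purge_cache ⊃ ¬report_waiver), contraposes to O(report_waiver ⊃ ¬purge_cache); with O(report_waiver) we get O(¬purge_cache).
The contrapositive of premise 4 (O(seal_envelope ⊃ purge_cache)) is O(¬purge_cache ⊃ ¬seal_envelope), and O(¬purge_cache) is already established, so O(¬seal_envelope).
Premise 10, O(timestamp_amendment ⊃ seal_envelope), contraposes to O(¬seal_envelope ⊃ ¬timestamp_amendment); with O(¬seal_envelope) we get O(¬timestamp_amendment).
From O(¬timestamp_amendment) and premise 3, O(¬timestamp_amendment ⊃ publish_amendment), we obtain O(publish_amendment).
Premise 12, O(notify_form ⊃ ¬publish_amendment), contraposes to O(publish_amendment ⊃ ¬notify_form); with O(publish_amendment) we get O(¬notify_form).
So O(¬notify_form) holds, i.e. notify_form is forbidden. None of the other listed options is forbidden under the premises.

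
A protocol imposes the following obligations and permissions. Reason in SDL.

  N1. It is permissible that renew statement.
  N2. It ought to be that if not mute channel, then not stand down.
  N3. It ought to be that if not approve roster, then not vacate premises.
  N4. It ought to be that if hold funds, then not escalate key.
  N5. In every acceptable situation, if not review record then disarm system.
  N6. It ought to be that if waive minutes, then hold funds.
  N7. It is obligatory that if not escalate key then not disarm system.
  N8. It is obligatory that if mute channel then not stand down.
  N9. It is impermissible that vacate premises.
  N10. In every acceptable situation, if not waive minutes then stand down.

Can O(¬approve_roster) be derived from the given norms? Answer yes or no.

Premise 3 is O(¬approve_roster → ¬vacate_premises); even if O(¬vacate_premises) held, inferring O(¬approve_roster) would be affirming the consequent — invalid.
No other premise forces O(¬approve_roster). An ideal world satisfying every premise can still have ¬approve_roster false, so O(¬approve_roster) is not derivable.

No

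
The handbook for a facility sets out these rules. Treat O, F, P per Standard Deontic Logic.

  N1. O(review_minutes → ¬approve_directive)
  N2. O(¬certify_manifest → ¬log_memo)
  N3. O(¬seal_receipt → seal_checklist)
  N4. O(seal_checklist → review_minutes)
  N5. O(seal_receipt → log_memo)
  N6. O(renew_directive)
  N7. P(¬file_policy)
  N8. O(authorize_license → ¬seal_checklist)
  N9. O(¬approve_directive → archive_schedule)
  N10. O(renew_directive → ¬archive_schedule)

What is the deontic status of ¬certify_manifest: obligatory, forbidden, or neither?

Forbidden

Premise 6 states O(renew_directive) outright.
Premise 10 is O(renew_directive → ¬archive_schedule); since O(renew_directive), deontic closure gives O(¬archive_schedule).
Premise 9 is O(¬approve_directive → archive_schedule); contrapositively O(¬archive_schedule → approve_directive). Since O(¬archive_schedule) holds, K gives O(approve_directive).
The contrapositive of premise 1 (O(review_minutes → ¬approve_directive)) is O(approve_directive → ¬review_minutes), and O(approve_directive) is already established, so O(¬review_minutes).
Premise 4 is O(seal_checklist → review_minutes); contrapositively O(¬review_minutes → ¬seal_checklist). Since O(¬review_minutes) holds, K gives O(¬seal_checklist).
Premise 3, O(¬seal_receipt → seal_checklist), contraposes to O(¬seal_checklist → seal_receipt); with O(¬seal_checklist) we get O(seal_receipt).
Applying K to premise 5 (O(seal_receipt → log_memo)) and O(seal_receipt) yields O(log_memo).
Premise 2 is O(¬certify_manifest → ¬log_memo); contrapositively O(log_memo → certify_manifest). Since O(log_memo) holds, K gives O(certify_manifest).
Premises 7, 8 do not contribute to this derivation.
Thus O(certify_manifest), which is F(¬certify_manifest): ¬certify_manifest is forbidden.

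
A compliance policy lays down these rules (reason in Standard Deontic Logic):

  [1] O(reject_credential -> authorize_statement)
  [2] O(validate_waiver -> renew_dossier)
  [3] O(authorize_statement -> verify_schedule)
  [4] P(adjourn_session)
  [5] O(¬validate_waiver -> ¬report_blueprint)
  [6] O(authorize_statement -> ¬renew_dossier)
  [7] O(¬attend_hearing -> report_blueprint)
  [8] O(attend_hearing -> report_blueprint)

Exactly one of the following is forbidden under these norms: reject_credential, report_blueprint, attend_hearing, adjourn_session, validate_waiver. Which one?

reject_credential

By case analysis on ¬attend_hearing: premise 7 gives O(¬attend_hearing -> report_blueprint) and premise 8 gives O(attend_hearing -> report_blueprint), so O(report_blueprint) either way.
Premise 5, O(¬validate_waiver -> ¬report_blueprint), contraposes to O(report_blueprint -> validate_waiver); with O(report_blueprint) we get O(validate_waiver).
From O(validate_waiver) and premise 2, O(validate_waiver -> renew_dossier), we obtain O(renew_dossier).
Premise 6 is O(authorize_statement -> ¬renew_dossier); contrapositively O(renew_dossier -> ¬authorize_statement). Since O(renew_dossier) holds, K gives O(¬authorize_statement).
The contrapositive of premise 1 (O(reject_credential -> authorize_statement)) is O(¬authorize_statement -> ¬reject_credential), and O(¬authorize_statement) is already established, so O(¬reject_credential).
So O(¬reject_credential) holds, i.e. reject_credential is forbidden. None of the other listed options is forbidden under the premises.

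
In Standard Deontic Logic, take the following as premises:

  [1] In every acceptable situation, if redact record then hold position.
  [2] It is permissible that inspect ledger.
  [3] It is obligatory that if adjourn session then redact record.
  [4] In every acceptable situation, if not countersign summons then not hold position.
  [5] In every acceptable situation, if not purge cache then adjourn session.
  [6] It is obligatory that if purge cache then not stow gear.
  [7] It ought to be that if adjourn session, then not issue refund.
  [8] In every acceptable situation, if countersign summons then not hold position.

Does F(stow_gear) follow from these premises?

Premises 4 and 8 cover both cases: O(¬countersign_summons → ¬hold_position) and O(countersign_summons → ¬hold_position). Since ¬countersign_summons ∨ countersign_summons is a tautology, O(¬hold_position) follows.
Premise 1 is O(redact_record → hold_position); contrapositively O(¬hold_position → ¬redact_record). Since O(¬hold_position) holds, K gives O(¬redact_record).
Premise 3 is O(adjourn_session → redact_record); contrapositively O(¬redact_record → ¬adjourn_session). Since O(¬redact_record) holds, K gives O(¬adjourn_session).
The contrapositive of premise 5 (O(¬purge_cache → adjourn_session)) is O(¬adjourn_session → purge_cache), and O(¬adjourn_session) is already established, so O(purge_cache).
Applying K to premise 6 (O(purge_cache → ¬stow_gear)) and O(purge_cache) yields O(¬stow_gear).
Premises 2, 7 do not contribute to this derivation.
So O(¬stow_gear) holds, i.e. F(stow_gear). The claim follows.

Yes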